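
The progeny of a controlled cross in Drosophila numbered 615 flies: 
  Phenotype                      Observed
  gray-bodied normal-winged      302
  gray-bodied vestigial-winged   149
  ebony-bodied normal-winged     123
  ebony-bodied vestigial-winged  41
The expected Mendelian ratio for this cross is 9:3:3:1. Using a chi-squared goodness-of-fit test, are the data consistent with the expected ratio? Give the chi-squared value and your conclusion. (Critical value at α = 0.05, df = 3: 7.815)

16.105; not consistent

Under the 9:3:3:1 hypothesis (Σ ratio = 16, N = 615):
  gray-bodied normal-winged: 615 × 9/16 = 345.9375
  gray-bodied vestigial-winged: 615 × 3/16 = 115.3125
  ebony-bodied normal-winged: 615 × 3/16 = 115.3125
  ebony-bodied vestigial-winged: 615 × 1/16 = 38.4375
χ² = Σ (O − E)² / E
  gray-bodied normal-winged: (302 − 345.9375)² / 345.9375 = 5.5805
  gray-bodied vestigial-winged: (149 − 115.3125)² / 115.3125 = 9.8415
  ebony-bodied normal-winged: (123 − 115.3125)² / 115.3125 = 0.5125
  ebony-bodied vestigial-winged: (41 − 38.4375)² / 38.4375 = 0.1708
χ² = 5.5805 + 9.8415 + 0.5125 + 0.1708 = 16.1053 ≈ 16.105
Degrees of freedom = 4 − 1 = 3; critical value at α = 0.05 is 7.815.
Since 16.105 > 7.815, we reject the null hypothesis — the data do not fit the 9:3:3:1 ratio.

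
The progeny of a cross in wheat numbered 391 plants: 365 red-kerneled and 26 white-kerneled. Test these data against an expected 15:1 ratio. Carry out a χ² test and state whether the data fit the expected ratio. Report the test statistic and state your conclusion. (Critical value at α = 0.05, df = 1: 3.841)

Expected counts for N = 391 under a 15:1 ratio (total parts = 16):
  red-kerneled: 391 × 15/16 = 366.5625
  white-kerneled: 391 × 1/16 = 24.4375
χ² = Σ (O − E)² / E
  red-kerneled: (365 − 366.5625)² / 366.5625 = 0.0067
  white-kerneled: (26 − 24.4375)² / 24.4375 = 0.0999
χ² = 0.0067 + 0.0999 = 0.1066 ≈ 0.107
Degrees of freedom = 2 − 1 = 1; critical value at α = 0.05 is 3.841.
Since 0.107 < 3.841, we fail to reject the null hypothesis — the data are consistent with the 15:1 ratio.

0.107; consistent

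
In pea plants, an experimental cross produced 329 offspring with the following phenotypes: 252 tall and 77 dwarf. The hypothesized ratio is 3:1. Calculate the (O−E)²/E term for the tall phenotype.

The 3:1 ratio has 4 parts, so with N = 329 the expected counts are:
  tall: 329 × 3/4 = 246.75
  dwarf: 329 × 1/4 = 82.25
Contribution of tall: (252 − 246.75)² / 246.75 = 0.1117

0.112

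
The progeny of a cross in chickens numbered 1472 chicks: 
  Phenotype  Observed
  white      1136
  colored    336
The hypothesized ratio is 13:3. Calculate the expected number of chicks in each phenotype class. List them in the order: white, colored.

Total ratio parts = 16. Expected numbers out of 1472:
  white: 1472 × 13/16 = 1196
  colored: 1472 × 3/16 = 276

1196, 276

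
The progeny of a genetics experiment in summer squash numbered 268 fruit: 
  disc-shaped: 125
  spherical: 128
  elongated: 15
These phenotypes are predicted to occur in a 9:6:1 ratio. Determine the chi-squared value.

12.106

Under the 9:6:1 hypothesis (Σ ratio = 16, N = 268):
  disc-shaped: 268 × 9/16 = 150.75
  spherical: 268 × 6/16 = 100.5
  elongated: 268 × 1/16 = 16.75
χ² = Σ (O − E)² / E
  disc-shaped: (125 − 150.75)² / 150.75 = 4.3984
  spherical: (128 − 100.5)² / 100.5 = 7.5249
  elongated: (15 − 16.75)² / 16.75 = 0.1828
χ² = 4.3984 + 7.5249 + 0.1828 = 12.1061 ≈ 12.106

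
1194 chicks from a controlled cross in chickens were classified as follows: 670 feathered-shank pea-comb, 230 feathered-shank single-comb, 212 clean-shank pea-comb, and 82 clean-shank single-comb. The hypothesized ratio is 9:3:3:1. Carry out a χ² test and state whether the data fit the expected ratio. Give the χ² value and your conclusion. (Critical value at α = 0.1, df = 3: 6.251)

The 9:3:3:1 ratio has 16 parts, so with N = 1194 the expected counts are:
  feathered-shank pea-comb: 1194 × 9/16 = 671.625
  feathered-shank single-comb: 1194 × 3/16 = 223.875
  clean-shank pea-comb: 1194 × 3/16 = 223.875
  clean-shank single-comb: 1194 × 1/16 = 74.625
χ² = Σ (O − E)² / E
  feathered-shank pea-comb: (670 − 671.625)² / 671.625 = 0.0039
  feathered-shank single-comb: (230 − 223.875)² / 223.875 = 0.1676
  clean-shank pea-comb: (212 − 223.875)² / 223.875 = 0.6299
  clean-shank single-comb: (82 − 74.625)² / 74.625 = 0.7289
χ² = 0.0039 + 0.1676 + 0.6299 + 0.7289 = 1.5303 ≈ 1.530
Degrees of freedom = 4 − 1 = 3; critical value at α = 0.1 is 6.251.
Since 1.530 < 6.251, we fail to reject the null hypothesis — the data are consistent with the 9:3:3:1 ratio.

1.530; consistent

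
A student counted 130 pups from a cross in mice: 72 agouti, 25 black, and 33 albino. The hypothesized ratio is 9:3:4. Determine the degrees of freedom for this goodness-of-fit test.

2

A goodness-of-fit test with 3 phenotype classes has df = 3 − 1 = 2.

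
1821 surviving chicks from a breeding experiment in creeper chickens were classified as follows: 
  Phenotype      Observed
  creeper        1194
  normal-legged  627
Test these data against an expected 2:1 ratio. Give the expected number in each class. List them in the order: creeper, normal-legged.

1214, 607

Total ratio parts = 3. Expected numbers out of 1821:
  creeper: 1821 × 2/3 = 1214
  normal-legged: 1821 × 1/3 = 607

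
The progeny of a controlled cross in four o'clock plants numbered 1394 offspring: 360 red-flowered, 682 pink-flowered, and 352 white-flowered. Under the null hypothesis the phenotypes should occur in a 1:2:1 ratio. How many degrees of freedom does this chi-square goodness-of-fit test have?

2

A goodness-of-fit test with 3 phenotype classes has df = 3 − 1 = 2.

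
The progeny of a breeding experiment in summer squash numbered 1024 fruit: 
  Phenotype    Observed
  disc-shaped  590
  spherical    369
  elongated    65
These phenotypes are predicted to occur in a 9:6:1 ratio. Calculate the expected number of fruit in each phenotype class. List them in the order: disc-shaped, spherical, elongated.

The 9:6:1 ratio has 16 parts, so with N = 1024 the expected counts are:
  disc-shaped: 1024 × 9/16 = 576
  spherical: 1024 × 6/16 = 384
  elongated: 1024 × 1/16 = 64

576, 384, 64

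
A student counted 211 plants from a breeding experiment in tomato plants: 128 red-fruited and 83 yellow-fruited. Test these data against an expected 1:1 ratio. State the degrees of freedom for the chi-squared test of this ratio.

1

A goodness-of-fit test with 2 phenotype classes has df = 2 − 1 = 1.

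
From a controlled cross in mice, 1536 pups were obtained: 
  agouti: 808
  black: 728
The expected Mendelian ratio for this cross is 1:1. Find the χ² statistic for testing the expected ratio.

4.167

Expected counts for N = 1536 under a 1:1 ratio (total parts = 2):
  agouti: 1536 × 1/2 = 768
  black: 1536 × 1/2 = 768
χ² = Σ (O − E)² / E
  agouti: (808 − 768)² / 768 = 2.0833
  black: (728 − 768)² / 768 = 2.0833
χ² = 2.0833 + 2.0833 = 4.1666 ≈ 4.167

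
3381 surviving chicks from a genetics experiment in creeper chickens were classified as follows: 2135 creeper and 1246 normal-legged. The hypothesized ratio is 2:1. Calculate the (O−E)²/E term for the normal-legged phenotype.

12.565

Under the 2:1 hypothesis (Σ ratio = 3, N = 3381):
  creeper: 3381 × 2/3 = 2254
  normal-legged: 3381 × 1/3 = 1127
Contribution of normal-legged: (1246 − 1127)² / 1127 = 12.5652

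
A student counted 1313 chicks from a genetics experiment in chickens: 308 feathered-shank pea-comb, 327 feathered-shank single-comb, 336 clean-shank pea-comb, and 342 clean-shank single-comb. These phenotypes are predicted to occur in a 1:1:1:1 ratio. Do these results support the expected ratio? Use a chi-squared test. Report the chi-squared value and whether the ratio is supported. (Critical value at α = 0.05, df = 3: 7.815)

2.013; consistent

Under the 1:1:1:1 hypothesis (Σ ratio = 4, N = 1313):
  feathered-shank pea-comb: 1313 × 1/4 = 328.25
  feathered-shank single-comb: 1313 × 1/4 = 328.25
  clean-shank pea-comb: 1313 × 1/4 = 328.25
  clean-shank single-comb: 1313 × 1/4 = 328.25
χ² = Σ (O − E)² / E
  feathered-shank pea-comb: (308 − 328.25)² / 328.25 = 1.2492
  feathered-shank single-comb: (327 − 328.25)² / 328.25 = 0.0048
  clean-shank pea-comb: (336 − 328.25)² / 328.25 = 0.1830
  clean-shank single-comb: (342 − 328.25)² / 328.25 = 0.5760
χ² = 1.2492 + 0.0048 + 0.1830 + 0.5760 = 2.013
Degrees of freedom = 4 − 1 = 3; critical value at α = 0.05 is 7.815.
Since 2.013 < 7.815, we fail to reject the null hypothesis — the data are consistent with the 1:1:1:1 ratio.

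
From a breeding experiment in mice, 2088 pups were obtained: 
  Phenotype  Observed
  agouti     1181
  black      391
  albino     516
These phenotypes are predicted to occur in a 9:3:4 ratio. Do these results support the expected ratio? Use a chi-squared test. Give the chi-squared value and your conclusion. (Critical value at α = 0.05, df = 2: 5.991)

0.106; consistent

Expected counts for N = 2088 under a 9:3:4 ratio (total parts = 16):
  agouti: 2088 × 9/16 = 1174.5
  black: 2088 × 3/16 = 391.5
  albino: 2088 × 4/16 = 522
χ² = Σ (O − E)² / E
  agouti: (1181 − 1174.5)² / 1174.5 = 0.0360
  black: (391 − 391.5)² / 391.5 = 0.0006
  albino: (516 − 522)² / 522 = 0.0690
χ² = 0.0360 + 0.0006 + 0.0690 = 0.1056 ≈ 0.106
Degrees of freedom = 3 − 1 = 2; critical value at α = 0.05 is 5.991.
Since 0.106 < 5.991, we fail to reject the null hypothesis — the data are consistent with the 9:3:4 ratio.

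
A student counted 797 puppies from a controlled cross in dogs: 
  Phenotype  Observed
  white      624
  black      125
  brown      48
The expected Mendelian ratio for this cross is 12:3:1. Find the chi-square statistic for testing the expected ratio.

Expected counts for N = 797 under a 12:3:1 ratio (total parts = 16):
  white: 797 × 12/16 = 597.75
  black: 797 × 3/16 = 149.4375
  brown: 797 × 1/16 = 49.8125
χ² = Σ (O − E)² / E
  white: (624 − 597.75)² / 597.75 = 1.1528
  black: (125 − 149.4375)² / 149.4375 = 3.9963
  brown: (48 − 49.8125)² / 49.8125 = 0.0660
χ² = 1.1528 + 3.9963 + 0.0660 = 5.2151 ≈ 5.215

5.215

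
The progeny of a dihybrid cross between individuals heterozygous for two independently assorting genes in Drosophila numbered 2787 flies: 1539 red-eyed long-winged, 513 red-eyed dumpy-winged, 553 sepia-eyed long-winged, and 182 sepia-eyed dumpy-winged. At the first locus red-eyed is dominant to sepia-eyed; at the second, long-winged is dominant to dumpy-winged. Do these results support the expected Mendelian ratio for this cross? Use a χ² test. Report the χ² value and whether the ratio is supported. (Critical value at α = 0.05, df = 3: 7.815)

A dihybrid F₂ with independent assortment and complete dominance at both loci gives a 9:3:3:1 phenotypic ratio.
Expected counts for N = 2787 under a 9:3:3:1 ratio (total parts = 16):
  red-eyed long-winged: 2787 × 9/16 = 1567.6875
  red-eyed dumpy-winged: 2787 × 3/16 = 522.5625
  sepia-eyed long-winged: 2787 × 3/16 = 522.5625
  sepia-eyed dumpy-winged: 2787 × 1/16 = 174.1875
χ² = Σ (O − E)² / E
  red-eyed long-winged: (1539 − 1567.6875)² / 1567.6875 = 0.5250
  red-eyed dumpy-winged: (513 − 522.5625)² / 522.5625 = 0.1750
  sepia-eyed long-winged: (553 − 522.5625)² / 522.5625 = 1.7729
  sepia-eyed dumpy-winged: (182 − 174.1875)² / 174.1875 = 0.3504
χ² = 0.5250 + 0.1750 + 1.7729 + 0.3504 = 2.8233 ≈ 2.823
Degrees of freedom = 4 − 1 = 3; critical value at α = 0.05 is 7.815.
Since 2.823 < 7.815, we fail to reject the null hypothesis — the data are consistent with the 9:3:3:1 ratio.

2.823; consistent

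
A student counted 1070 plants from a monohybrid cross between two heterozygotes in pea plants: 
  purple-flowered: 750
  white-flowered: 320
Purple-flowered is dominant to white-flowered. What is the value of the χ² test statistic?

For a monohybrid cross between heterozygotes with complete dominance, the expected phenotypic ratio is 3:1.
Total ratio parts = 4. Expected numbers out of 1070:
  purple-flowered: 1070 × 3/4 = 802.5
  white-flowered: 1070 × 1/4 = 267.5
χ² = Σ (O − E)² / E
  purple-flowered: (750 − 802.5)² / 802.5 = 3.4346
  white-flowered: (320 − 267.5)² / 267.5 = 10.3037
χ² = 3.4346 + 10.3037 = 13.7383 ≈ 13.738

13.738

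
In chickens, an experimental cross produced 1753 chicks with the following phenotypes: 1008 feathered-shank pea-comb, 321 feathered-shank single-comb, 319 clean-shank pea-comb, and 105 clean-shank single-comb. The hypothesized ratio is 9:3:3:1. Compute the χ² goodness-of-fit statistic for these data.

The 9:3:3:1 ratio has 16 parts, so with N = 1753 the expected counts are:
  feathered-shank pea-comb: 1753 × 9/16 = 986.0625
  feathered-shank single-comb: 1753 × 3/16 = 328.6875
  clean-shank pea-comb: 1753 × 3/16 = 328.6875
  clean-shank single-comb: 1753 × 1/16 = 109.5625
χ² = Σ (O − E)² / E
  feathered-shank pea-comb: (1008 − 986.0625)² / 986.0625 = 0.4881
  feathered-shank single-comb: (321 − 328.6875)² / 328.6875 = 0.1798
  clean-shank pea-comb: (319 − 328.6875)² / 328.6875 = 0.2855
  clean-shank single-comb: (105 − 109.5625)² / 109.5625 = 0.1900
χ² = 0.4881 + 0.1798 + 0.2855 + 0.1900 = 1.1434 ≈ 1.143

1.143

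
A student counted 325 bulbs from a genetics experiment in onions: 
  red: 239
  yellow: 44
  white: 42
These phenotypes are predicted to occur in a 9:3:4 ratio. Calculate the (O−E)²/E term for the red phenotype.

The 9:3:4 ratio has 16 parts, so with N = 325 the expected counts are:
  red: 325 × 9/16 = 182.8125
  yellow: 325 × 3/16 = 60.9375
  white: 325 × 4/16 = 81.25
Contribution of red: (239 − 182.8125)² / 182.8125 = 17.2693

17.269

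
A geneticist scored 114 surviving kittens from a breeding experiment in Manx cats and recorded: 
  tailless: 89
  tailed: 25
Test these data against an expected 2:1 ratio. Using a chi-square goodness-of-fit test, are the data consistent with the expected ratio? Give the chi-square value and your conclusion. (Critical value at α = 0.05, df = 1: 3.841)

The 2:1 ratio has 3 parts, so with N = 114 the expected counts are:
  tailless: 114 × 2/3 = 76
  tailed: 114 × 1/3 = 38
χ² = Σ (O − E)² / E
  tailless: (89 − 76)² / 76 = 2.2237
  tailed: (25 − 38)² / 38 = 4.4474
χ² = 2.2237 + 4.4474 = 6.6711 ≈ 6.671
Degrees of freedom = 2 − 1 = 1; critical value at α = 0.05 is 3.841.
Since 6.671 > 3.841, we reject the null hypothesis — the data do not fit the 2:1 ratio.

6.671; not consistent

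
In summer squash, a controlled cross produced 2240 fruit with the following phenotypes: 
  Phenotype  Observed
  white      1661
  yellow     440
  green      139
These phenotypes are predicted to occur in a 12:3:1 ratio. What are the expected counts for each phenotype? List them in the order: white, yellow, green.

1680, 420, 140

The 12:3:1 ratio has 16 parts, so with N = 2240 the expected counts are:
  white: 2240 × 12/16 = 1680
  yellow: 2240 × 3/16 = 420
  green: 2240 × 1/16 = 140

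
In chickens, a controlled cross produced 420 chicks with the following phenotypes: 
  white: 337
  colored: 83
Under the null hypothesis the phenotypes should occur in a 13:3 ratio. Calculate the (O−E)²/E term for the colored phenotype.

Expected counts for N = 420 under a 13:3 ratio (total parts = 16):
  white: 420 × 13/16 = 341.25
  colored: 420 × 3/16 = 78.75
Contribution of colored: (83 − 78.75)² / 78.75 = 0.2294

0.229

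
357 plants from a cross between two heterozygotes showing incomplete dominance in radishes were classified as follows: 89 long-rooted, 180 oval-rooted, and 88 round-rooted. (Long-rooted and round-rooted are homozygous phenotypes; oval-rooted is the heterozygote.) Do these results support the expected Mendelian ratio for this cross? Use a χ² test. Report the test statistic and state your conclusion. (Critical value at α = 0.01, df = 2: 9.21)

With incomplete dominance, a heterozygote × heterozygote cross gives a 1:2:1 phenotypic ratio.
Total ratio parts = 4. Expected numbers out of 357:
  long-rooted: 357 × 1/4 = 89.25
  oval-rooted: 357 × 2/4 = 178.5
  round-rooted: 357 × 1/4 = 89.25
χ² = Σ (O − E)² / E
  long-rooted: (89 − 89.25)² / 89.25 = 0.0007
  oval-rooted: (180 − 178.5)² / 178.5 = 0.0126
  round-rooted: (88 − 89.25)² / 89.25 = 0.0175
χ² = 0.0007 + 0.0126 + 0.0175 = 0.0308 ≈ 0.031
Degrees of freedom = 3 − 1 = 2; critical value at α = 0.01 is 9.21.
Since 0.031 < 9.21, we fail to reject the null hypothesis — the data are consistent with the 1:2:1 ratio.

0.031; consistent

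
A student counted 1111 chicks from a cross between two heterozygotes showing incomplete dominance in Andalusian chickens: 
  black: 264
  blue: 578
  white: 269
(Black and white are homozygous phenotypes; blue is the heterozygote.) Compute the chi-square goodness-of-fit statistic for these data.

With incomplete dominance, a heterozygote × heterozygote cross gives a 1:2:1 phenotypic ratio.
Expected counts for N = 1111 under a 1:2:1 ratio (total parts = 4):
  black: 1111 × 1/4 = 277.75
  blue: 1111 × 2/4 = 555.5
  white: 1111 × 1/4 = 277.75
χ² = Σ (O − E)² / E
  black: (264 − 277.75)² / 277.75 = 0.6807
  blue: (578 − 555.5)² / 555.5 = 0.9113
  white: (269 − 277.75)² / 277.75 = 0.2757
χ² = 0.6807 + 0.9113 + 0.2757 = 1.8677 ≈ 1.868

1.868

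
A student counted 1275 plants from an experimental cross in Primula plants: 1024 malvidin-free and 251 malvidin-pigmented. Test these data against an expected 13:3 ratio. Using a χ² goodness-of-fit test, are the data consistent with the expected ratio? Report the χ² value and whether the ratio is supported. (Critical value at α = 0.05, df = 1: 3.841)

Under the 13:3 hypothesis (Σ ratio = 16, N = 1275):
  malvidin-free: 1275 × 13/16 = 1035.9375
  malvidin-pigmented: 1275 × 3/16 = 239.0625
χ² = Σ (O − E)² / E
  malvidin-free: (1024 − 1035.9375)² / 1035.9375 = 0.1376
  malvidin-pigmented: (251 − 239.0625)² / 239.0625 = 0.5961
χ² = 0.1376 + 0.5961 = 0.7337 ≈ 0.734
Degrees of freedom = 2 − 1 = 1; critical value at α = 0.05 is 3.841.
Since 0.734 < 3.841, we fail to reject the null hypothesis — the data are consistent with the 13:3 ratio.

0.734; consistent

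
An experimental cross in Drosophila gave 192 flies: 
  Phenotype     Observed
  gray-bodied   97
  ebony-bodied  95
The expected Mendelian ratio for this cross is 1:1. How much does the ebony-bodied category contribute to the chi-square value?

0.010

Total ratio parts = 2. Expected numbers out of 192:
  gray-bodied: 192 × 1/2 = 96
  ebony-bodied: 192 × 1/2 = 96
Contribution of ebony-bodied: (95 − 96)² / 96 = 0.0104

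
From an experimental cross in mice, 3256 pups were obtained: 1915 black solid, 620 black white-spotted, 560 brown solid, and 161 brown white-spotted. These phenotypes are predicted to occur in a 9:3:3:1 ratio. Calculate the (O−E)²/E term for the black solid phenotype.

Total ratio parts = 16. Expected numbers out of 3256:
  black solid: 3256 × 9/16 = 1831.5
  black white-spotted: 3256 × 3/16 = 610.5
  brown solid: 3256 × 3/16 = 610.5
  brown white-spotted: 3256 × 1/16 = 203.5
Contribution of black solid: (1915 − 1831.5)² / 1831.5 = 3.8069

3.807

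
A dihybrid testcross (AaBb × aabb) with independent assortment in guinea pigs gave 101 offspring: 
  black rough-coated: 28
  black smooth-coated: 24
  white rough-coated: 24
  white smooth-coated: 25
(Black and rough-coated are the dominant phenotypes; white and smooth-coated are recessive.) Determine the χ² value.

A dihybrid testcross with independent assortment gives a 1:1:1:1 ratio.
The 1:1:1:1 ratio has 4 parts, so with N = 101 the expected counts are:
  black rough-coated: 101 × 1/4 = 25.25
  black smooth-coated: 101 × 1/4 = 25.25
  white rough-coated: 101 × 1/4 = 25.25
  white smooth-coated: 101 × 1/4 = 25.25
χ² = Σ (O − E)² / E
  black rough-coated: (28 − 25.25)² / 25.25 = 0.2995
  black smooth-coated: (24 − 25.25)² / 25.25 = 0.0619
  white rough-coated: (24 − 25.25)² / 25.25 = 0.0619
  white smooth-coated: (25 − 25.25)² / 25.25 = 0.0025
χ² = 0.2995 + 0.0619 + 0.0619 + 0.0025 = 0.4258 ≈ 0.426

0.426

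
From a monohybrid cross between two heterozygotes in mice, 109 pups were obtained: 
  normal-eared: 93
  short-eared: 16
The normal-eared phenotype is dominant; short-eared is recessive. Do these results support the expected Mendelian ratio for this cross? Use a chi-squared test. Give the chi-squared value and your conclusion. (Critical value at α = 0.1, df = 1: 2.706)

6.193; not consistent

For a monohybrid cross between heterozygotes with complete dominance, the expected phenotypic ratio is 3:1.
Under the 3:1 hypothesis (Σ ratio = 4, N = 109):
  normal-eared: 109 × 3/4 = 81.75
  short-eared: 109 × 1/4 = 27.25
χ² = Σ (O − E)² / E
  normal-eared: (93 − 81.75)² / 81.75 = 1.5482
  short-eared: (16 − 27.25)² / 27.25 = 4.6445
χ² = 1.5482 + 4.6445 = 6.1927 ≈ 6.193
Degrees of freedom = 2 − 1 = 1; critical value at α = 0.1 is 2.706.
Since 6.193 > 2.706, we reject the null hypothesis — the data do not fit the 3:1 ratio.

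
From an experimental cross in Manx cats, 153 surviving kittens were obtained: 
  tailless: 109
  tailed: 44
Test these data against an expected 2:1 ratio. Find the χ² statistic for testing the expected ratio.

Expected counts for N = 153 under a 2:1 ratio (total parts = 3):
  tailless: 153 × 2/3 = 102
  tailed: 153 × 1/3 = 51
χ² = Σ (O − E)² / E
  tailless: (109 − 102)² / 102 = 0.4804
  tailed: (44 − 51)² / 51 = 0.9608
χ² = 0.4804 + 0.9608 = 1.4412 ≈ 1.441

1.441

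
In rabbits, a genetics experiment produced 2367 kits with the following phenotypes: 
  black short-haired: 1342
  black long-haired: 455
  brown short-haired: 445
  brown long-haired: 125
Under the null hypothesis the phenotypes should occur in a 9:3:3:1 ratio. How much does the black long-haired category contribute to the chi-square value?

0.282

Total ratio parts = 16. Expected numbers out of 2367:
  black short-haired: 2367 × 9/16 = 1331.4375
  black long-haired: 2367 × 3/16 = 443.8125
  brown short-haired: 2367 × 3/16 = 443.8125
  brown long-haired: 2367 × 1/16 = 147.9375
Contribution of black long-haired: (455 − 443.8125)² / 443.8125 = 0.2820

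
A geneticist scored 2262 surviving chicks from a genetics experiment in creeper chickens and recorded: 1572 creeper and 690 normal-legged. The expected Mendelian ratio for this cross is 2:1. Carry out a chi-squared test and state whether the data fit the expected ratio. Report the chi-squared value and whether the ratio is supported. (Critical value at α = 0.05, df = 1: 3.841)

8.149; not consistent

Under the 2:1 hypothesis (Σ ratio = 3, N = 2262):
  creeper: 2262 × 2/3 = 1508
  normal-legged: 2262 × 1/3 = 754
χ² = Σ (O − E)² / E
  creeper: (1572 − 1508)² / 1508 = 2.7162
  normal-legged: (690 − 754)² / 754 = 5.4324
χ² = 2.7162 + 5.4324 = 8.1486 ≈ 8.149
Degrees of freedom = 2 − 1 = 1; critical value at α = 0.05 is 3.841.
Since 8.149 > 3.841, we reject the null hypothesis — the data do not fit the 2:1 ratio.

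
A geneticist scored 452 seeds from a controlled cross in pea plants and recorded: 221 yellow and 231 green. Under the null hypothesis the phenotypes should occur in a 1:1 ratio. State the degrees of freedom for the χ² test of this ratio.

1

A goodness-of-fit test with 2 phenotype classes has df = 2 − 1 = 1.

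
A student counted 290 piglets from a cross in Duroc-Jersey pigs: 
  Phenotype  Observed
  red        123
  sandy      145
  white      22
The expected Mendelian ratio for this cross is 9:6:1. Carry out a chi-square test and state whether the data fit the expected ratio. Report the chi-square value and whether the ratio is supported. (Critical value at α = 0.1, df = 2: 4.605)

22.782; not consistent

Under the 9:6:1 hypothesis (Σ ratio = 16, N = 290):
  red: 290 × 9/16 = 163.125
  sandy: 290 × 6/16 = 108.75
  white: 290 × 1/16 = 18.125
χ² = Σ (O − E)² / E
  red: (123 − 163.125)² / 163.125 = 9.8698
  sandy: (145 − 108.75)² / 108.75 = 12.0833
  white: (22 − 18.125)² / 18.125 = 0.8284
χ² = 9.8698 + 12.0833 + 0.8284 = 22.7815 ≈ 22.782
Degrees of freedom = 3 − 1 = 2; critical value at α = 0.1 is 4.605.
Since 22.782 > 4.605, we reject the null hypothesis — the data do not fit the 9:6:1 ratio.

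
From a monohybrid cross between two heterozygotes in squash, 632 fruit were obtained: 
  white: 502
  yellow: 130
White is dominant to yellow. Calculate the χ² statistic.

For a monohybrid cross between heterozygotes with complete dominance, the expected phenotypic ratio is 3:1.
Total ratio parts = 4. Expected numbers out of 632:
  white: 632 × 3/4 = 474
  yellow: 632 × 1/4 = 158
χ² = Σ (O − E)² / E
  white: (502 − 474)² / 474 = 1.6540
  yellow: (130 − 158)² / 158 = 4.9620
χ² = 1.6540 + 4.9620 = 6.616

6.616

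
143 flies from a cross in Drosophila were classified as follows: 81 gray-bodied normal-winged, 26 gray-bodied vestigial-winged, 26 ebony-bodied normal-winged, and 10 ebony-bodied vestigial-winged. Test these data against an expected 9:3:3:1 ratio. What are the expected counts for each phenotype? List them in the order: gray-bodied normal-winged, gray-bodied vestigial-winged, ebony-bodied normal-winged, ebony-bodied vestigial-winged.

80.4375, 26.8125, 26.8125, 8.9375

Under the 9:3:3:1 hypothesis (Σ ratio = 16, N = 143):
  gray-bodied normal-winged: 143 × 9/16 = 80.4375
  gray-bodied vestigial-winged: 143 × 3/16 = 26.8125
  ebony-bodied normal-winged: 143 × 3/16 = 26.8125
  ebony-bodied vestigial-winged: 143 × 1/16 = 8.9375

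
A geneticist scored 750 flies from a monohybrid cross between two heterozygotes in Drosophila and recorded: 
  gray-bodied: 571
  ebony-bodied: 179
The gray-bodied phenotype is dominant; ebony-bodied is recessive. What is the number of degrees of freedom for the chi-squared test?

1

For a monohybrid cross between heterozygotes with complete dominance, the expected phenotypic ratio is 3:1.
A goodness-of-fit test with 2 phenotype classes has df = 2 − 1 = 1.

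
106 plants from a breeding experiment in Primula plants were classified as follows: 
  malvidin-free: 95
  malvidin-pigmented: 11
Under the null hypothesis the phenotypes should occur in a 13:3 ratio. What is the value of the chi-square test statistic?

4.878

Expected counts for N = 106 under a 13:3 ratio (total parts = 16):
  malvidin-free: 106 × 13/16 = 86.125
  malvidin-pigmented: 106 × 3/16 = 19.875
χ² = Σ (O − E)² / E
  malvidin-free: (95 − 86.125)² / 86.125 = 0.9146
  malvidin-pigmented: (11 − 19.875)² / 19.875 = 3.9631
χ² = 0.9146 + 3.9631 = 4.8777 ≈ 4.878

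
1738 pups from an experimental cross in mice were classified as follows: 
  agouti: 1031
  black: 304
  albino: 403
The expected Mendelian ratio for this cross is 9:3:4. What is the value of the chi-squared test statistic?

Under the 9:3:4 hypothesis (Σ ratio = 16, N = 1738):
  agouti: 1738 × 9/16 = 977.625
  black: 1738 × 3/16 = 325.875
  albino: 1738 × 4/16 = 434.5
χ² = Σ (O − E)² / E
  agouti: (1031 − 977.625)² / 977.625 = 2.9141
  black: (304 − 325.875)² / 325.875 = 1.4684
  albino: (403 − 434.5)² / 434.5 = 2.2837
χ² = 2.9141 + 1.4684 + 2.2837 = 6.6662 ≈ 6.666

6.666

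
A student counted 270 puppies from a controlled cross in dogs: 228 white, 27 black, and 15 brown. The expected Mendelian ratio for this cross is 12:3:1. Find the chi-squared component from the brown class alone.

Under the 12:3:1 hypothesis (Σ ratio = 16, N = 270):
  white: 270 × 12/16 = 202.5
  black: 270 × 3/16 = 50.625
  brown: 270 × 1/16 = 16.875
Contribution of brown: (15 − 16.875)² / 16.875 = 0.2083

0.208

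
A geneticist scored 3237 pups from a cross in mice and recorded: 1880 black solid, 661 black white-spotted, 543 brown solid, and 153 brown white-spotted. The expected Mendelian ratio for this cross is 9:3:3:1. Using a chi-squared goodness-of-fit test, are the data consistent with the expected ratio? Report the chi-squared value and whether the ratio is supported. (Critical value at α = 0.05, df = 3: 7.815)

Expected counts for N = 3237 under a 9:3:3:1 ratio (total parts = 16):
  black solid: 3237 × 9/16 = 1820.8125
  black white-spotted: 3237 × 3/16 = 606.9375
  brown solid: 3237 × 3/16 = 606.9375
  brown white-spotted: 3237 × 1/16 = 202.3125
χ² = Σ (O − E)² / E
  black solid: (1880 − 1820.8125)² / 1820.8125 = 1.9240
  black white-spotted: (661 − 606.9375)² / 606.9375 = 4.8156
  brown solid: (543 − 606.9375)² / 606.9375 = 6.7355
  brown white-spotted: (153 − 202.3125)² / 202.3125 = 12.0196
χ² = 1.9240 + 4.8156 + 6.7355 + 12.0196 = 25.4947 ≈ 25.495
Degrees of freedom = 4 − 1 = 3; critical value at α = 0.05 is 7.815.
Since 25.495 > 7.815, we reject the null hypothesis — the data do not fit the 9:3:3:1 ratio.

25.495; not consistent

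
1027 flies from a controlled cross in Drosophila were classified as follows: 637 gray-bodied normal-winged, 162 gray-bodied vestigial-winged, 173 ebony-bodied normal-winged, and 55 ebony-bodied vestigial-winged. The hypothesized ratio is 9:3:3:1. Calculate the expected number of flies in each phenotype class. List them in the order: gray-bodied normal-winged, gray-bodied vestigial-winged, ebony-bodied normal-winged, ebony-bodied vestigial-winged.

577.6875, 192.5625, 192.5625, 64.1875

Total ratio parts = 16. Expected numbers out of 1027:
  gray-bodied normal-winged: 1027 × 9/16 = 577.6875
  gray-bodied vestigial-winged: 1027 × 3/16 = 192.5625
  ebony-bodied normal-winged: 1027 × 3/16 = 192.5625
  ebony-bodied vestigial-winged: 1027 × 1/16 = 64.1875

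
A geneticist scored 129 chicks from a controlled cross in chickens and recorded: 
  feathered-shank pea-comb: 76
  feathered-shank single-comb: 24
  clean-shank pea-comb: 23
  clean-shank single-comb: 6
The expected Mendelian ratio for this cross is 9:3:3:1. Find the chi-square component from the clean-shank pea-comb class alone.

0.058

Expected counts for N = 129 under a 9:3:3:1 ratio (total parts = 16):
  feathered-shank pea-comb: 129 × 9/16 = 72.5625
  feathered-shank single-comb: 129 × 3/16 = 24.1875
  clean-shank pea-comb: 129 × 3/16 = 24.1875
  clean-shank single-comb: 129 × 1/16 = 8.0625
Contribution of clean-shank pea-comb: (23 − 24.1875)² / 24.1875 = 0.0583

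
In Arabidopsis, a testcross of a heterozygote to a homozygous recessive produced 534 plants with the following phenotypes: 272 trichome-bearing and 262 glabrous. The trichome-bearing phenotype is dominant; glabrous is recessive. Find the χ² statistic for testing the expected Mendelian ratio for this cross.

0.187

A testcross of a heterozygote (Aa × aa) gives a 1:1 phenotypic ratio.
The 1:1 ratio has 2 parts, so with N = 534 the expected counts are:
  trichome-bearing: 534 × 1/2 = 267
  glabrous: 534 × 1/2 = 267
χ² = Σ (O − E)² / E
  trichome-bearing: (272 − 267)² / 267 = 0.0936
  glabrous: (262 − 267)² / 267 = 0.0936
χ² = 0.0936 + 0.0936 = 0.1872 ≈ 0.187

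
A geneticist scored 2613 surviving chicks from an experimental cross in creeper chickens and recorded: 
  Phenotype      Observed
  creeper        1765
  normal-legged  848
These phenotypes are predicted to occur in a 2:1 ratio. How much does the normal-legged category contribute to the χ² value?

0.607

Expected counts for N = 2613 under a 2:1 ratio (total parts = 3):
  creeper: 2613 × 2/3 = 1742
  normal-legged: 2613 × 1/3 = 871
Contribution of normal-legged: (848 − 871)² / 871 = 0.6073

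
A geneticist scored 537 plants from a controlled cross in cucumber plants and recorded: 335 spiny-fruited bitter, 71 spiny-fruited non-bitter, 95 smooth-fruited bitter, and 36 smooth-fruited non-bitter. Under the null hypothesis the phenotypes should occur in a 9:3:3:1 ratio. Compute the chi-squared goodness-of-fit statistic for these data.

12.843

Total ratio parts = 16. Expected numbers out of 537:
  spiny-fruited bitter: 537 × 9/16 = 302.0625
  spiny-fruited non-bitter: 537 × 3/16 = 100.6875
  smooth-fruited bitter: 537 × 3/16 = 100.6875
  smooth-fruited non-bitter: 537 × 1/16 = 33.5625
χ² = Σ (O − E)² / E
  spiny-fruited bitter: (335 − 302.0625)² / 302.0625 = 3.5916
  spiny-fruited non-bitter: (71 − 100.6875)² / 100.6875 = 8.7533
  smooth-fruited bitter: (95 − 100.6875)² / 100.6875 = 0.3213
  smooth-fruited non-bitter: (36 − 33.5625)² / 33.5625 = 0.1770
χ² = 3.5916 + 8.7533 + 0.3213 + 0.1770 = 12.8432 ≈ 12.843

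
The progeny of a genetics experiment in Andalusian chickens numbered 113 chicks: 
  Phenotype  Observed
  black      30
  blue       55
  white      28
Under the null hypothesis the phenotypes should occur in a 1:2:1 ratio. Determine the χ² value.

0.150

The 1:2:1 ratio has 4 parts, so with N = 113 the expected counts are:
  black: 113 × 1/4 = 28.25
  blue: 113 × 2/4 = 56.5
  white: 113 × 1/4 = 28.25
χ² = Σ (O − E)² / E
  black: (30 − 28.25)² / 28.25 = 0.1084
  blue: (55 − 56.5)² / 56.5 = 0.0398
  white: (28 − 28.25)² / 28.25 = 0.0022
χ² = 0.1084 + 0.0398 + 0.0022 = 0.1504 ≈ 0.150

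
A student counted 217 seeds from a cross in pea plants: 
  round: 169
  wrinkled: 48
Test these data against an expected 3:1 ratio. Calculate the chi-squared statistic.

The 3:1 ratio has 4 parts, so with N = 217 the expected counts are:
  round: 217 × 3/4 = 162.75
  wrinkled: 217 × 1/4 = 54.25
χ² = Σ (O − E)² / E
  round: (169 − 162.75)² / 162.75 = 0.2400
  wrinkled: (48 − 54.25)² / 54.25 = 0.7200
χ² = 0.2400 + 0.7200 = 0.960

0.960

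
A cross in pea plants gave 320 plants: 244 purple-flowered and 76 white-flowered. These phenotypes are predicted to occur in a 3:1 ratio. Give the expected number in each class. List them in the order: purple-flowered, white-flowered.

Total ratio parts = 4. Expected numbers out of 320:
  purple-flowered: 320 × 3/4 = 240
  white-flowered: 320 × 1/4 = 80

240, 80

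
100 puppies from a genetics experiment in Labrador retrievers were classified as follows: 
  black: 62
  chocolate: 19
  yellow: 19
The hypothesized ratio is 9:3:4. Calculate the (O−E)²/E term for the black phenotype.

0.588

Expected counts for N = 100 under a 9:3:4 ratio (total parts = 16):
  black: 100 × 9/16 = 56.25
  chocolate: 100 × 3/16 = 18.75
  yellow: 100 × 4/16 = 25
Contribution of black: (62 − 56.25)² / 56.25 = 0.5878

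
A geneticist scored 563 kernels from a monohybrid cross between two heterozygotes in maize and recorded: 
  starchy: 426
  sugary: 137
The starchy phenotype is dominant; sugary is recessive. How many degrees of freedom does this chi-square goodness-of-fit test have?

For a monohybrid cross between heterozygotes with complete dominance, the expected phenotypic ratio is 3:1.
A goodness-of-fit test with 2 phenotype classes has df = 2 − 1 = 1.

1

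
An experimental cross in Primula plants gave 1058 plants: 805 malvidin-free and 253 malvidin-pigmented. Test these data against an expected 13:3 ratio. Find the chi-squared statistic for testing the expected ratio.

Total ratio parts = 16. Expected numbers out of 1058:
  malvidin-free: 1058 × 13/16 = 859.625
  malvidin-pigmented: 1058 × 3/16 = 198.375
χ² = Σ (O − E)² / E
  malvidin-free: (805 − 859.625)² / 859.625 = 3.4712
  malvidin-pigmented: (253 − 198.375)² / 198.375 = 15.0417
χ² = 3.4712 + 15.0417 = 18.5129 ≈ 18.513

18.513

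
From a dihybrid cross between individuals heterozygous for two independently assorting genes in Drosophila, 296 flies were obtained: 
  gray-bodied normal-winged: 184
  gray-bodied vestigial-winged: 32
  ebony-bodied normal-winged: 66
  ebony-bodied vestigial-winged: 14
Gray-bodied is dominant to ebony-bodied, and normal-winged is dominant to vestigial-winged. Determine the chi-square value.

14.871

A dihybrid F₂ with independent assortment and complete dominance at both loci gives a 9:3:3:1 phenotypic ratio.
Under the 9:3:3:1 hypothesis (Σ ratio = 16, N = 296):
  gray-bodied normal-winged: 296 × 9/16 = 166.5
  gray-bodied vestigial-winged: 296 × 3/16 = 55.5
  ebony-bodied normal-winged: 296 × 3/16 = 55.5
  ebony-bodied vestigial-winged: 296 × 1/16 = 18.5
χ² = Σ (O − E)² / E
  gray-bodied normal-winged: (184 − 166.5)² / 166.5 = 1.8393
  gray-bodied vestigial-winged: (32 − 55.5)² / 55.5 = 9.9505
  ebony-bodied normal-winged: (66 − 55.5)² / 55.5 = 1.9865
  ebony-bodied vestigial-winged: (14 − 18.5)² / 18.5 = 1.0946
χ² = 1.8393 + 9.9505 + 1.9865 + 1.0946 = 14.8709 ≈ 14.871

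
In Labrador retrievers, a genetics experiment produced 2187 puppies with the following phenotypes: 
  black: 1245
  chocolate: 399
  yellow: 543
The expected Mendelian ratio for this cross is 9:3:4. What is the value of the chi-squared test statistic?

0.503

Under the 9:3:4 hypothesis (Σ ratio = 16, N = 2187):
  black: 2187 × 9/16 = 1230.1875
  chocolate: 2187 × 3/16 = 410.0625
  yellow: 2187 × 4/16 = 546.75
χ² = Σ (O − E)² / E
  black: (1245 − 1230.1875)² / 1230.1875 = 0.1784
  chocolate: (399 − 410.0625)² / 410.0625 = 0.2984
  yellow: (543 − 546.75)² / 546.75 = 0.0257
χ² = 0.1784 + 0.2984 + 0.0257 = 0.5025 ≈ 0.503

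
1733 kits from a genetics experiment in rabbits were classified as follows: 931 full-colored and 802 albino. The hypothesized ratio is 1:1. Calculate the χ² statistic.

9.602

Expected counts for N = 1733 under a 1:1 ratio (total parts = 2):
  full-colored: 1733 × 1/2 = 866.5
  albino: 1733 × 1/2 = 866.5
χ² = Σ (O − E)² / E
  full-colored: (931 − 866.5)² / 866.5 = 4.8012
  albino: (802 − 866.5)² / 866.5 = 4.8012
χ² = 4.8012 + 4.8012 = 9.6024 ≈ 9.602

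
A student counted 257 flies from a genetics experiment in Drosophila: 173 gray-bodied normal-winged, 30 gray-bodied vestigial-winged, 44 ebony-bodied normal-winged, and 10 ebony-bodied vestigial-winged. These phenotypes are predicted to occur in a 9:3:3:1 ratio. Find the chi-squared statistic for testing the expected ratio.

Under the 9:3:3:1 hypothesis (Σ ratio = 16, N = 257):
  gray-bodied normal-winged: 257 × 9/16 = 144.5625
  gray-bodied vestigial-winged: 257 × 3/16 = 48.1875
  ebony-bodied normal-winged: 257 × 3/16 = 48.1875
  ebony-bodied vestigial-winged: 257 × 1/16 = 16.0625
χ² = Σ (O − E)² / E
  gray-bodied normal-winged: (173 − 144.5625)² / 144.5625 = 5.5941
  gray-bodied vestigial-winged: (30 − 48.1875)² / 48.1875 = 6.8645
  ebony-bodied normal-winged: (44 − 48.1875)² / 48.1875 = 0.3639
  ebony-bodied vestigial-winged: (10 − 16.0625)² / 16.0625 = 2.2882
χ² = 5.5941 + 6.8645 + 0.3639 + 2.2882 = 15.1107 ≈ 15.111

15.111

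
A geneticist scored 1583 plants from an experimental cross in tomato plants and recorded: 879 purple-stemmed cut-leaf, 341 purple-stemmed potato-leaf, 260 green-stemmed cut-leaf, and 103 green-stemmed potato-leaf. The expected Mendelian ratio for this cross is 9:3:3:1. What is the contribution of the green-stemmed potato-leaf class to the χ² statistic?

0.167

Under the 9:3:3:1 hypothesis (Σ ratio = 16, N = 1583):
  purple-stemmed cut-leaf: 1583 × 9/16 = 890.4375
  purple-stemmed potato-leaf: 1583 × 3/16 = 296.8125
  green-stemmed cut-leaf: 1583 × 3/16 = 296.8125
  green-stemmed potato-leaf: 1583 × 1/16 = 98.9375
Contribution of green-stemmed potato-leaf: (103 − 98.9375)² / 98.9375 = 0.1668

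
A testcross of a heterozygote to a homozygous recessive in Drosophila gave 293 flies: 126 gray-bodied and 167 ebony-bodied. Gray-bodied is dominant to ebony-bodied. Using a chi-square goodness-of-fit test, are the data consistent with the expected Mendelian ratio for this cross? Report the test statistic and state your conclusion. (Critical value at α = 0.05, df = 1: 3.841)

5.737; not consistent

A testcross of a heterozygote (Aa × aa) gives a 1:1 phenotypic ratio.
Expected counts for N = 293 under a 1:1 ratio (total parts = 2):
  gray-bodied: 293 × 1/2 = 146.5
  ebony-bodied: 293 × 1/2 = 146.5
χ² = Σ (O − E)² / E
  gray-bodied: (126 − 146.5)² / 146.5 = 2.8686
  ebony-bodied: (167 − 146.5)² / 146.5 = 2.8686
χ² = 2.8686 + 2.8686 = 5.7372 ≈ 5.737
Degrees of freedom = 2 − 1 = 1; critical value at α = 0.05 is 3.841.
Since 5.737 > 3.841, we reject the null hypothesis — the data do not fit the 1:1 ratio.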